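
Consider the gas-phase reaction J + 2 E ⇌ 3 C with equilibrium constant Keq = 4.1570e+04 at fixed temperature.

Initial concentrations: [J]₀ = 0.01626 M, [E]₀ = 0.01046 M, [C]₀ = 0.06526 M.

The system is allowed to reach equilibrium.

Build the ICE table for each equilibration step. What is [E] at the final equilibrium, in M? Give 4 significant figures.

Q₀ = 156.2 vs Keq = 4.1570e+04 ⇒ Q<K, forward
Step 1:
                   J          E          C
  init       0.01626    0.01046    0.06526
  Δ        -0.004719  -0.009438    0.01416
  eq         0.01154   0.001022    0.07942
  solve Keq expr → x = 0.004719; check Q = 4.1570e+04

[E]_eq = 0.001022 M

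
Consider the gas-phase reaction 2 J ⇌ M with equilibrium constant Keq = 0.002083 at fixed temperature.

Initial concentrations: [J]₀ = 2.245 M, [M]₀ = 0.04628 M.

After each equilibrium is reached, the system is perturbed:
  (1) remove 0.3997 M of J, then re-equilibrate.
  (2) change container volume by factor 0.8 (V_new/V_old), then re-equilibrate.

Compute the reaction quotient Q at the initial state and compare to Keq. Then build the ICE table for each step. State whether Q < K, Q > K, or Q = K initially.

Q₀ = 0.009182 vs Keq = 0.002083 ⇒ Q>K, reverse
Step 1:
                   J          M
  Initial      2.245    0.04628
  Change     0.07023   -0.03511
  Equil        2.315    0.01117
  solve Keq expr → x = -0.03511; check Q = 0.002083
Then remove 0.3997 M of J.
Step 2:
                   J          M
  Initial      1.916    0.01117
  Change    0.006934  -0.003467
  Equil        1.922   0.007698
  solve Keq expr → x = -0.003467; check Q = 0.002083
Then change container volume by factor 0.8 (V_new/V_old).
Step 3:
                   J          M
  Initial      2.403   0.009623
  Change   -0.004717   0.002359
  Equil        2.398    0.01198
  solve Keq expr → x = 0.002359; check Q = 0.002083

Q₀ = 0.009182; Q > K (proceeds reverse)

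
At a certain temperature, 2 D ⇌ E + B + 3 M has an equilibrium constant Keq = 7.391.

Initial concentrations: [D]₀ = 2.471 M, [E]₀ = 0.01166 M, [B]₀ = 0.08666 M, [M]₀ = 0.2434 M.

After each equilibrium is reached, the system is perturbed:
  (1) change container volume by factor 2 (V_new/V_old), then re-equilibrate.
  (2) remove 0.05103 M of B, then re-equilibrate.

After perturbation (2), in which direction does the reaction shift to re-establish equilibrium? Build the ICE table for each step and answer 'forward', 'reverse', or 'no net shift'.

Direction: forward

Q₀ = 2.3863e-06 vs Keq = 7.391 ⇒ Q<K, forward
Step 1:
                   D          E          B          M
  I            2.471    0.01166    0.08666     0.2434
  C           -1.432     0.7159     0.7159      2.148
  E            1.039     0.7276     0.8026      2.391
  solve Keq expr → x = 0.7159; check Q = 7.391
Then change container volume by factor 2 (V_new/V_old).
Step 2:
                   D          E          B          M
  I           0.5196     0.3638     0.4013      1.196
  C          -0.1974    0.09869    0.09869     0.2961
  E           0.3222     0.4625        0.5      1.492
  solve Keq expr → x = 0.09869; check Q = 7.391
Then remove 0.05103 M of B.
Step 3:
                   D          E          B          M
  I           0.3222     0.4625     0.4489      1.492
  C        -0.009374   0.004687   0.004687    0.01406
  E           0.3128     0.4672     0.4536      1.506
  solve Keq expr → x = 0.004687; check Q = 7.391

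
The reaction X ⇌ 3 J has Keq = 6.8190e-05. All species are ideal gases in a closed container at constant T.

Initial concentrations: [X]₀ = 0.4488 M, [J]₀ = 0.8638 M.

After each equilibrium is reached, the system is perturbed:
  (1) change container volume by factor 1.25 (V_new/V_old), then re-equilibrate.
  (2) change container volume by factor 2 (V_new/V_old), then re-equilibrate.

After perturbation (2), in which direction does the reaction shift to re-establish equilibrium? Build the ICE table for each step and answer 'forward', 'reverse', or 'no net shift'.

Direction: forward

Q₀ = 1.436 vs Keq = 6.8190e-05 ⇒ Q>K, reverse
Step 1:
                   X          J
  Initial     0.4488     0.8638
  Change      0.2757    -0.8271
  Equil       0.7245    0.03669
  solve Keq expr → x = -0.2757; check Q = 6.8190e-05
Then change container volume by factor 1.25 (V_new/V_old).
Step 2:
                   X          J
  Initial     0.5796    0.02935
  Change   -0.001559   0.004678
  Equil        0.578    0.03403
  solve Keq expr → x = 0.001559; check Q = 6.8190e-05
Then change container volume by factor 2 (V_new/V_old).
Step 3:
                   X          J
  Initial      0.289    0.01702
  Change   -0.003297   0.009892
  Equil       0.2857    0.02691
  solve Keq expr → x = 0.003297; check Q = 6.8190e-05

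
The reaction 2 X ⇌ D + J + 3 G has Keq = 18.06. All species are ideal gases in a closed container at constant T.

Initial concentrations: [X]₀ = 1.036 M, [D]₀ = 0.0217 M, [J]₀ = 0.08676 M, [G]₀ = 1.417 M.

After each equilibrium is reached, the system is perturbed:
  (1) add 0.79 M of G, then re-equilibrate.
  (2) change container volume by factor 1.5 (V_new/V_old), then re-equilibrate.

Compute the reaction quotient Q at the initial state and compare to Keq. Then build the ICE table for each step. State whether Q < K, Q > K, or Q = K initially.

Q₀ = 0.004991; Q < K (proceeds forward)

Q₀ = 0.004991 vs Keq = 18.06 ⇒ Q<K, forward
Step 1:
                   X          D          J          G
  init         1.036     0.0217    0.08676      1.417
  Δ          -0.6824     0.3412     0.3412      1.024
  eq          0.3536     0.3629      0.428      2.441
  solve Keq expr → x = 0.3412; check Q = 18.06
Then add 0.79 M of G.
Step 2:
                   X          D          J          G
  init        0.3536     0.3629      0.428      3.231
  Δ          0.09183   -0.04592   -0.04592    -0.1377
  eq          0.4454      0.317     0.3821      3.093
  solve Keq expr → x = -0.04592; check Q = 18.06
Then change container volume by factor 1.5 (V_new/V_old).
Step 3:
                   X          D          J          G
  init        0.2969     0.2113     0.2547      2.062
  Δ         -0.08661     0.0433     0.0433     0.1299
  eq          0.2103     0.2546      0.298      2.192
  solve Keq expr → x = 0.0433; check Q = 18.06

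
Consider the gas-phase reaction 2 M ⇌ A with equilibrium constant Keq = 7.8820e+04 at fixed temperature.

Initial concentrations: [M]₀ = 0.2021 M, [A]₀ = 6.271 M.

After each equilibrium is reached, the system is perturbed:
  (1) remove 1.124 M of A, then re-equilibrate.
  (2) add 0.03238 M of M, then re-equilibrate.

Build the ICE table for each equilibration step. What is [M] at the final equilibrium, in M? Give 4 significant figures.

Q₀ = 153.5 vs Keq = 7.8820e+04 ⇒ Q<K, forward
Step 1:
                    M           A
  init         0.2021       6.271
  Δ           -0.1931     0.09656
  eq         0.008988       6.368
  solve Keq expr → x = 0.09656; check Q = 7.8820e+04
Then remove 1.124 M of A.
Step 2:
                    M           A
  init       0.008988       5.244
  Δ       -8.3145e-04  4.1573e-04
  eq         0.008157       5.244
  solve Keq expr → x = 4.1573e-04; check Q = 7.8820e+04
Then add 0.03238 M of M.
Step 3:
                    M           A
  init        0.04054       5.244
  Δ          -0.03237     0.01618
  eq         0.008169        5.26
  solve Keq expr → x = 0.01618; check Q = 7.8820e+04

[M]_eq = 0.008169 M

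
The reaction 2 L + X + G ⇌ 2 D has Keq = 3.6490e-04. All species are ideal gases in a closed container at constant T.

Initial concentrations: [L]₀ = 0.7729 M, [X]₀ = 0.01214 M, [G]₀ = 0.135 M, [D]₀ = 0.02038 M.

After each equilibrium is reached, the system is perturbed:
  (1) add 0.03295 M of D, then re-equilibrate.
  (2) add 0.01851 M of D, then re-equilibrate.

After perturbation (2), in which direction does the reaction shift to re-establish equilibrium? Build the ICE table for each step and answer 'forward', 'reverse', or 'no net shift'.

Direction: reverse

Q₀ = 0.4242 vs Keq = 3.6490e-04 ⇒ Q>K, reverse
Step 1:
                  L         X         G         D
  Initial    0.7729   0.01214     0.135   0.02038
  Change    0.01953  0.009764  0.009764  -0.01953
  Equil      0.7924    0.0219    0.1448 8.5239e-04
  solve Keq expr → x = -0.009764; check Q = 3.6490e-04
Then add 0.03295 M of D.
Step 2:
                  L         X         G         D
  Initial    0.7924    0.0219    0.1448    0.0338
  Change    0.03257   0.01628   0.01628  -0.03257
  Equil       0.825   0.03819     0.161  0.001236
  solve Keq expr → x = -0.01628; check Q = 3.6490e-04
Then add 0.01851 M of D.
Step 3:
                  L         X         G         D
  Initial     0.825   0.03819     0.161   0.01975
  Change     0.0183   0.00915   0.00915   -0.0183
  Equil      0.8433   0.04734    0.1702  0.001446
  solve Keq expr → x = -0.00915; check Q = 3.6490e-04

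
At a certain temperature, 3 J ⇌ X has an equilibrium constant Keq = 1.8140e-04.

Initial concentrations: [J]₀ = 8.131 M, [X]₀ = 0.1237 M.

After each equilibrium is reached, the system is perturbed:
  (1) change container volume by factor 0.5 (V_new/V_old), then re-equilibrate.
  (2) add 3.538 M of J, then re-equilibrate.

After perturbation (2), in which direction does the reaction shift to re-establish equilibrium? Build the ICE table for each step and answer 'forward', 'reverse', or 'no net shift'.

Q₀ = 2.3011e-04 vs Keq = 1.8140e-04 ⇒ Q>K, reverse
Step 1:
                   J          X
  init         8.131     0.1237
  Δ          0.07084   -0.02361
  eq           8.202     0.1001
  solve Keq expr → x = -0.02361; check Q = 1.8140e-04
Then change container volume by factor 0.5 (V_new/V_old).
Step 2:
                   J          X
  init          16.4     0.2002
  Δ           -1.281     0.4271
  eq           15.12     0.6273
  solve Keq expr → x = 0.4271; check Q = 1.8140e-04
Then add 3.538 M of J.
Step 3:
                   J          X
  init         18.66     0.6273
  Δ           -1.077     0.3589
  eq           17.58     0.9862
  solve Keq expr → x = 0.3589; check Q = 1.8140e-04

Direction: forward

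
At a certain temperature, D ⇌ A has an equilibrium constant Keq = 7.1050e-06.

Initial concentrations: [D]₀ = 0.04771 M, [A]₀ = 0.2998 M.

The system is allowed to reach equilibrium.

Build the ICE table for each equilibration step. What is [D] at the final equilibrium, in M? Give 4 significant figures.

[D]_eq = 0.3475 M

Q₀ = 6.284 vs Keq = 7.1050e-06 ⇒ Q>K, reverse
Step 1:
                  D         A
  Initial   0.04771    0.2998
  Change     0.2998   -0.2998
  Equil      0.3475 2.4690e-06
  solve Keq expr → x = -0.2998; check Q = 7.1050e-06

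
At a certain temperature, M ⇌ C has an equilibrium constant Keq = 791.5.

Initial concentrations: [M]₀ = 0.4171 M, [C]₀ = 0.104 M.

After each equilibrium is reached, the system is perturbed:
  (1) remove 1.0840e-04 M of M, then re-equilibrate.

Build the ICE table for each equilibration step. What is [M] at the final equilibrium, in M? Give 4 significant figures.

Q₀ = 0.2493 vs Keq = 791.5 ⇒ Q<K, forward
Step 1:
                   M          C
  init        0.4171      0.104
  Δ          -0.4164     0.4164
  eq      6.5754e-04     0.5204
  solve Keq expr → x = 0.4164; check Q = 791.5
Then remove 1.0840e-04 M of M.
Step 2:
                   M          C
  init    5.4914e-04     0.5204
  Δ       1.0826e-04 -1.0826e-04
  eq      6.5740e-04     0.5203
  solve Keq expr → x = -1.0826e-04; check Q = 791.5

[M]_eq = 6.5740e-04 M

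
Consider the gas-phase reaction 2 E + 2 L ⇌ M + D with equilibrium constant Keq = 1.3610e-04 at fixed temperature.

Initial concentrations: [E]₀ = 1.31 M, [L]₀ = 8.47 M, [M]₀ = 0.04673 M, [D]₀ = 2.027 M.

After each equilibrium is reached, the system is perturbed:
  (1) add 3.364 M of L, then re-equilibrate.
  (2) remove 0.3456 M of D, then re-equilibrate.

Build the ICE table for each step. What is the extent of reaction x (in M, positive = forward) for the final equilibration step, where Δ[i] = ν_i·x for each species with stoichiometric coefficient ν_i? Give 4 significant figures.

Q₀ = 7.6938e-04 vs Keq = 1.3610e-04 ⇒ Q>K, reverse
Step 1:
                    E           L           M           D
  Initial        1.31        8.47     0.04673       2.027
  Change      0.07432     0.07432    -0.03716    -0.03716
  Equil         1.384       8.544    0.009569        1.99
  solve Keq expr → x = -0.03716; check Q = 1.3610e-04
Then add 3.364 M of L.
Step 2:
                    E           L           M           D
  Initial       1.384       11.91    0.009569        1.99
  Change     -0.01688    -0.01688     0.00844     0.00844
  Equil         1.367       11.89     0.01801       1.998
  solve Keq expr → x = 0.00844; check Q = 1.3610e-04
Then remove 0.3456 M of D.
Step 3:
                    E           L           M           D
  Initial       1.367       11.89     0.01801       1.653
  Change     -0.00695    -0.00695    0.003475    0.003475
  Equil          1.36       11.88     0.02148       1.656
  solve Keq expr → x = 0.003475; check Q = 1.3610e-04

x = 0.003475 M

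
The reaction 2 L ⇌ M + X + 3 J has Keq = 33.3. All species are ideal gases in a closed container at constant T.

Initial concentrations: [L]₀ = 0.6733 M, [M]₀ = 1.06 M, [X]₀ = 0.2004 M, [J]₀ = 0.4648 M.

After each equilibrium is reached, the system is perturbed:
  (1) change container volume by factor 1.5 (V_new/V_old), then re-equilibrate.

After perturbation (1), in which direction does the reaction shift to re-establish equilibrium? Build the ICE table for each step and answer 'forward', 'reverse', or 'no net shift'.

Direction: forward

Q₀ = 0.04705 vs Keq = 33.3 ⇒ Q<K, forward
Step 1:
                   L          M          X          J
  Initial     0.6733       1.06     0.2004     0.4648
  Change     -0.4966     0.2483     0.2483     0.7449
  Equil       0.1767      1.308     0.4487       1.21
  solve Keq expr → x = 0.2483; check Q = 33.3
Then change container volume by factor 1.5 (V_new/V_old).
Step 2:
                   L          M          X          J
  Initial     0.1178     0.8722     0.2991     0.8065
  Change    -0.04251    0.02125    0.02125    0.06376
  Equil      0.07527     0.8935     0.3204     0.8703
  solve Keq expr → x = 0.02125; check Q = 33.3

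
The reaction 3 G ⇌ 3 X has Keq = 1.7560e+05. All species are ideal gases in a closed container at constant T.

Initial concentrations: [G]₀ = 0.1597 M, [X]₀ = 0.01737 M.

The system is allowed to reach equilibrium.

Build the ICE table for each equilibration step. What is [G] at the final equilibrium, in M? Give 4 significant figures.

[G]_eq = 0.003107 M

Q₀ = 0.001287 vs Keq = 1.7560e+05 ⇒ Q<K, forward
Step 1:
                  G         X
  I          0.1597   0.01737
  C         -0.1566    0.1566
  E        0.003107     0.174
  solve Keq expr → x = 0.0522; check Q = 1.7560e+05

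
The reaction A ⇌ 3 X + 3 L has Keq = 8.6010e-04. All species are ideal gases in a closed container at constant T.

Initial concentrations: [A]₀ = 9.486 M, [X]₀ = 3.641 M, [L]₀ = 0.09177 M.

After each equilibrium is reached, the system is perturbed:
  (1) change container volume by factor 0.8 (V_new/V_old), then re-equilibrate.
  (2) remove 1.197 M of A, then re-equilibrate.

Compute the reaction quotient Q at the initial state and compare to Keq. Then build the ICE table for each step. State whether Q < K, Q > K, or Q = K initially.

Q₀ = 0.003933 vs Keq = 8.6010e-04 ⇒ Q>K, reverse
Step 1:
                    A           X           L
  init          9.486       3.641     0.09177
  Δ           0.01197     -0.0359     -0.0359
  eq            9.498       3.605     0.05587
  solve Keq expr → x = -0.01197; check Q = 8.6010e-04
Then change container volume by factor 0.8 (V_new/V_old).
Step 2:
                    A           X           L
  init          11.87       4.506     0.06983
  Δ          0.007149    -0.02145    -0.02145
  eq            11.88       4.485     0.04838
  solve Keq expr → x = -0.007149; check Q = 8.6010e-04
Then remove 1.197 M of A.
Step 3:
                    A           X           L
  init          10.68       4.485     0.04838
  Δ        5.5492e-04   -0.001665   -0.001665
  eq            10.68       4.483     0.04672
  solve Keq expr → x = -5.5492e-04; check Q = 8.6010e-04

Q₀ = 0.003933; Q > K (proceeds reverse)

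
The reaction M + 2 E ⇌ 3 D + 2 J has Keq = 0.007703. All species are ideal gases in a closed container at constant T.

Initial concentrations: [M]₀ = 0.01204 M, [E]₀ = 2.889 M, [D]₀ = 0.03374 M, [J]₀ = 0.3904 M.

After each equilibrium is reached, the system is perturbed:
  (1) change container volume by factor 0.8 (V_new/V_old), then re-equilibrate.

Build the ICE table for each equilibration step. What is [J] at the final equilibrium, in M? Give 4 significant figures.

[J]_eq = 0.5151 M

Q₀ = 5.8255e-05 vs Keq = 0.007703 ⇒ Q<K, forward
Step 1:
                    M           E           D           J
  I           0.01204       2.889     0.03374      0.3904
  C          -0.01122    -0.02243     0.03365     0.02243
  E        8.2397e-04       2.867     0.06739      0.4128
  solve Keq expr → x = 0.01122; check Q = 0.007703
Then change container volume by factor 0.8 (V_new/V_old).
Step 2:
                    M           E           D           J
  I           0.00103       3.583     0.08424       0.516
  C        4.8995e-04  9.7990e-04    -0.00147 -9.7990e-04
  E           0.00152       3.584     0.08277      0.5151
  solve Keq expr → x = -4.8995e-04; check Q = 0.007703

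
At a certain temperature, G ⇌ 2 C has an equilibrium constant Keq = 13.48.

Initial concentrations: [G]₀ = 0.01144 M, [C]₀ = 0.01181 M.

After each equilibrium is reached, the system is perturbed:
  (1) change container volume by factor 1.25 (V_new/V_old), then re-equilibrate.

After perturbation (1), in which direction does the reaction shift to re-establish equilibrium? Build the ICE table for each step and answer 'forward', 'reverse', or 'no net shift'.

Q₀ = 0.01219 vs Keq = 13.48 ⇒ Q<K, forward
Step 1:
                  G         C
  I         0.01144   0.01181
  C        -0.01135    0.0227
  E       8.8365e-05   0.03451
  solve Keq expr → x = 0.01135; check Q = 13.48
Then change container volume by factor 1.25 (V_new/V_old).
Step 2:
                  G         C
  I       7.0692e-05   0.02761
  C       -1.4024e-05 2.8047e-05
  E       5.6669e-05   0.02764
  solve Keq expr → x = 1.4024e-05; check Q = 13.48

Direction: forward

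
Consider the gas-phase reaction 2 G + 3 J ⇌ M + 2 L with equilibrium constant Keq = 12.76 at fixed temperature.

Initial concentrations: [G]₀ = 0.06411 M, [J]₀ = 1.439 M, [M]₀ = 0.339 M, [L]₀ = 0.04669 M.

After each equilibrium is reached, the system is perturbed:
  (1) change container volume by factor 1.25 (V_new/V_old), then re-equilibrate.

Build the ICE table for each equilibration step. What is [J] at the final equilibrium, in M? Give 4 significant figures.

[J]_eq = 1.09 M

Q₀ = 0.06034 vs Keq = 12.76 ⇒ Q<K, forward
Step 1:
                   G          J          M          L
  I          0.06411      1.439      0.339    0.04669
  C         -0.05341   -0.08012    0.02671    0.05341
  E           0.0107      1.359     0.3657     0.1001
  solve Keq expr → x = 0.02671; check Q = 12.76
Then change container volume by factor 1.25 (V_new/V_old).
Step 2:
                   G          J          M          L
  I         0.008559      1.087     0.2926    0.08008
  C         0.001838   0.002757 -9.1904e-04  -0.001838
  E           0.0104       1.09     0.2916    0.07824
  solve Keq expr → x = -9.1904e-04; check Q = 12.76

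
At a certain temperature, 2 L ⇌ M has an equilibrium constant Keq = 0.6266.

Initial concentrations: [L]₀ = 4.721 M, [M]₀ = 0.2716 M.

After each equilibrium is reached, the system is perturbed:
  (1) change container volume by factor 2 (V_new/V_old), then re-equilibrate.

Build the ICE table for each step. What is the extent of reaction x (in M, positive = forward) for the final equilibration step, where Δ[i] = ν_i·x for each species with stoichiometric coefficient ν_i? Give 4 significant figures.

Q₀ = 0.01219 vs Keq = 0.6266 ⇒ Q<K, forward
Step 1:
                  L         M
  Initial     4.721    0.2716
  Change     -3.032     1.516
  Equil       1.689     1.788
  solve Keq expr → x = 1.516; check Q = 0.6266
Then change container volume by factor 2 (V_new/V_old).
Step 2:
                  L         M
  Initial    0.8445    0.8938
  Change     0.2597   -0.1298
  Equil       1.104     0.764
  solve Keq expr → x = -0.1298; check Q = 0.6266

x = -0.1298 M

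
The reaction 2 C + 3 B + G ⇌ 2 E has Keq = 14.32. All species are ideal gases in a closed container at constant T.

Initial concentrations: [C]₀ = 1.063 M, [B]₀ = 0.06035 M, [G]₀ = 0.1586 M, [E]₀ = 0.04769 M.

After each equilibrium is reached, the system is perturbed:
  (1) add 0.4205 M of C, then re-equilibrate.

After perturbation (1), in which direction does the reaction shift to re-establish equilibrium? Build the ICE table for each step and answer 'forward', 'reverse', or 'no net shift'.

Q₀ = 57.74 vs Keq = 14.32 ⇒ Q>K, reverse
Step 1:
                    C           B           G           E
  I             1.063     0.06035      0.1586     0.04769
  C           0.01176     0.01764    0.005881    -0.01176
  E             1.075     0.07799      0.1645     0.03593
  solve Keq expr → x = -0.005881; check Q = 14.32
Then add 0.4205 M of C.
Step 2:
                    C           B           G           E
  I             1.495     0.07799      0.1645     0.03593
  C         -0.005635   -0.008453   -0.002818    0.005635
  E              1.49     0.06954      0.1617     0.04156
  solve Keq expr → x = 0.002818; check Q = 14.32

Direction: forward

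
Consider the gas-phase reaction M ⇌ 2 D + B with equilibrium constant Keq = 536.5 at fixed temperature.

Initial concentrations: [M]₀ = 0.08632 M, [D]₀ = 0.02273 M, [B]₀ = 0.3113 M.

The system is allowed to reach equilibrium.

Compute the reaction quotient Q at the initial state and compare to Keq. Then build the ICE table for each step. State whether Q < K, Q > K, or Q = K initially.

Q₀ = 0.001863 vs Keq = 536.5 ⇒ Q<K, forward
Step 1:
                   M          D          B
  Initial    0.08632    0.02273     0.3113
  Change    -0.08629     0.1726    0.08629
  Equil   2.8270e-05     0.1953     0.3976
  solve Keq expr → x = 0.08629; check Q = 536.5

Q₀ = 0.001863; Q < K (proceeds forward)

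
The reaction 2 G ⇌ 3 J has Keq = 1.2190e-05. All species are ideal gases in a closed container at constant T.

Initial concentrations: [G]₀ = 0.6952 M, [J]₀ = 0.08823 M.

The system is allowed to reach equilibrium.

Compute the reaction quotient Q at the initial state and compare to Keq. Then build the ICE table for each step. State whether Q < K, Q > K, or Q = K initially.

Q₀ = 0.001421; Q > K (proceeds reverse)

Q₀ = 0.001421 vs Keq = 1.2190e-05 ⇒ Q>K, reverse
Step 1:
                   G          J
  Initial     0.6952    0.08823
  Change     0.04625   -0.06938
  Equil       0.7415    0.01885
  solve Keq expr → x = -0.02313; check Q = 1.2190e-05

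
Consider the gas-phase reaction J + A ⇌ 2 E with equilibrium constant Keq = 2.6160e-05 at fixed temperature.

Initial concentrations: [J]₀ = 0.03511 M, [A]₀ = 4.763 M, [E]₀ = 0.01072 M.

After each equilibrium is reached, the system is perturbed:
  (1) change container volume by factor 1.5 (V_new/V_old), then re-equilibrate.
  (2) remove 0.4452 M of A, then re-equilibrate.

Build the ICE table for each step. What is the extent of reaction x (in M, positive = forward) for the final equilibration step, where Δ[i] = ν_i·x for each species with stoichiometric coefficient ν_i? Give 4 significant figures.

x = -5.2980e-05 M

Q₀ = 6.8719e-04 vs Keq = 2.6160e-05 ⇒ Q>K, reverse
Step 1:
                  J         A         E
  init      0.03511     4.763   0.01072
  Δ        0.004252  0.004252 -0.008504
  eq        0.03936     4.767  0.002216
  solve Keq expr → x = -0.004252; check Q = 2.6160e-05
Then change container volume by factor 1.5 (V_new/V_old).
Step 2:
                  J         A         E
  init      0.02624     3.178  0.001477
  Δ               0         0         0
  eq        0.02624     3.178  0.001477
  solve Keq expr → x = 0; check Q = 2.6160e-05
Then remove 0.4452 M of A.
Step 3:
                  J         A         E
  init      0.02624     2.733  0.001477
  Δ       5.2980e-05 5.2980e-05 -1.0596e-04
  eq        0.02629     2.733  0.001371
  solve Keq expr → x = -5.2980e-05; check Q = 2.6160e-05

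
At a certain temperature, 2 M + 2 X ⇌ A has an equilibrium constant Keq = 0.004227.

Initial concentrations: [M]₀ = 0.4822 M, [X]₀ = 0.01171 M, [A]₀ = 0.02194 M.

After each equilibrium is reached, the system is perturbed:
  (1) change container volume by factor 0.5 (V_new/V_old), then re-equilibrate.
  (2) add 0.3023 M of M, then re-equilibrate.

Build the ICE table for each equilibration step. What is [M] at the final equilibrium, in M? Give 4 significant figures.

Q₀ = 688.1 vs Keq = 0.004227 ⇒ Q>K, reverse
Step 1:
                   M          X          A
  init        0.4822    0.01171    0.02194
  Δ          0.04387    0.04387   -0.02194
  eq          0.5261    0.05558 3.6141e-06
  solve Keq expr → x = -0.02194; check Q = 0.004227
Then change container volume by factor 0.5 (V_new/V_old).
Step 2:
                   M          X          A
  init         1.052     0.1112 7.2283e-06
  Δ       -1.0096e-04 -1.0096e-04 5.0482e-05
  eq           1.052     0.1111 5.7710e-05
  solve Keq expr → x = 5.0482e-05; check Q = 0.004227
Then add 0.3023 M of M.
Step 3:
                   M          X          A
  init         1.354     0.1111 5.7710e-05
  Δ       -7.5579e-05 -7.5579e-05 3.7790e-05
  eq           1.354      0.111 9.5500e-05
  solve Keq expr → x = 3.7790e-05; check Q = 0.004227

[M]_eq = 1.354 M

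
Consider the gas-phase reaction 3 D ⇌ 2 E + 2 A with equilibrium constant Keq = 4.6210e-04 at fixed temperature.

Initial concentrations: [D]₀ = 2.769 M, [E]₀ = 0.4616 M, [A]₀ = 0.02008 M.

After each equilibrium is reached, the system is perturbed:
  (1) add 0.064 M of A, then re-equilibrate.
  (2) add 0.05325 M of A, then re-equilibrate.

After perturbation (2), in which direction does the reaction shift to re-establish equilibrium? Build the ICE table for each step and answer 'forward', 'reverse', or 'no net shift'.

Direction: reverse

Q₀ = 4.0466e-06 vs Keq = 4.6210e-04 ⇒ Q<K, forward
Step 1:
                  D         E         A
  Initial     2.769    0.4616   0.02008
  Change     -0.195      0.13      0.13
  Equil       2.574    0.5916    0.1501
  solve Keq expr → x = 0.06499; check Q = 4.6210e-04
Then add 0.064 M of A.
Step 2:
                  D         E         A
  Initial     2.574    0.5916    0.2141
  Change    0.06772  -0.04515  -0.04515
  Equil       2.642    0.5464    0.1689
  solve Keq expr → x = -0.02257; check Q = 4.6210e-04
Then add 0.05325 M of A.
Step 3:
                  D         E         A
  Initial     2.642    0.5464    0.2222
  Change    0.05377  -0.03584  -0.03584
  Equil       2.696    0.5106    0.1863
  solve Keq expr → x = -0.01792; check Q = 4.6210e-04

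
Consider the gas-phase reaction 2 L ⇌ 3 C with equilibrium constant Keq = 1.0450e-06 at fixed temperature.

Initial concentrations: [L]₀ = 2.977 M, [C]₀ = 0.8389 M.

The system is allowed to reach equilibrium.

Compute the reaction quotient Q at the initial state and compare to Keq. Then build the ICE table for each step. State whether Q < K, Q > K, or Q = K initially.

Q₀ = 0.06662 vs Keq = 1.0450e-06 ⇒ Q>K, reverse
Step 1:
                    L           C
  Initial       2.977      0.8389
  Change       0.5436     -0.8154
  Equil         3.521     0.02348
  solve Keq expr → x = -0.2718; check Q = 1.0450e-06

Q₀ = 0.06662; Q > K (proceeds reverse)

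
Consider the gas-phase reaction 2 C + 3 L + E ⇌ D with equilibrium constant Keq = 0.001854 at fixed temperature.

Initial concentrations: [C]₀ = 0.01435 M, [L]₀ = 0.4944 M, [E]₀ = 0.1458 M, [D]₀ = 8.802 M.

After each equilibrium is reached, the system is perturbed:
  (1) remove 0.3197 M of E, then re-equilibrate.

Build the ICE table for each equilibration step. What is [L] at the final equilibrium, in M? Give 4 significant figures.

[L]_eq = 5.771 M

Q₀ = 2.4260e+06 vs Keq = 0.001854 ⇒ Q>K, reverse
Step 1:
                    C           L           E           D
  I           0.01435      0.4944      0.1458       8.802
  C              3.41       5.114       1.705      -1.705
  E             3.424       5.609       1.851       7.097
  solve Keq expr → x = -1.705; check Q = 0.001854
Then remove 0.3197 M of E.
Step 2:
                    C           L           E           D
  I             3.424       5.609       1.531       7.097
  C            0.1079      0.1618     0.05395    -0.05395
  E             3.532       5.771       1.585       7.043
  solve Keq expr → x = -0.05395; check Q = 0.001854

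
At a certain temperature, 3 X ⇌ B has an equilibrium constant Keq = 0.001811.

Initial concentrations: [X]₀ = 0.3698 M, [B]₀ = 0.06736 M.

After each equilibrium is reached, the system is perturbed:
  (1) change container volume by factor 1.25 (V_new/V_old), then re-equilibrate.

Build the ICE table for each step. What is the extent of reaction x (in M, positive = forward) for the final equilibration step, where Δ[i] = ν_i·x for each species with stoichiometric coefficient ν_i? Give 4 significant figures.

Q₀ = 1.332 vs Keq = 0.001811 ⇒ Q>K, reverse
Step 1:
                   X          B
  I           0.3698    0.06736
  C           0.2011   -0.06702
  E           0.5709 3.3692e-04
  solve Keq expr → x = -0.06702; check Q = 0.001811
Then change container volume by factor 1.25 (V_new/V_old).
Step 2:
                   X          B
  I           0.4567 2.6954e-04
  C       2.9011e-04 -9.6704e-05
  E            0.457 1.7283e-04
  solve Keq expr → x = -9.6704e-05; check Q = 0.001811

x = -9.6704e-05 M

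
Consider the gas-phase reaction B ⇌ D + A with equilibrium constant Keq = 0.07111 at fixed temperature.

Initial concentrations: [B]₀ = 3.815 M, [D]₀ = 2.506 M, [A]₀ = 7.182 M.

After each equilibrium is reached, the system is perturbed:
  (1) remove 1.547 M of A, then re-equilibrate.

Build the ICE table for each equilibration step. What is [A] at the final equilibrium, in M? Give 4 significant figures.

Q₀ = 4.718 vs Keq = 0.07111 ⇒ Q>K, reverse
Step 1:
                    B           D           A
  Initial       3.815       2.506       7.182
  Change        2.413      -2.413      -2.413
  Equil         6.228     0.09287       4.769
  solve Keq expr → x = -2.413; check Q = 0.07111
Then remove 1.547 M of A.
Step 2:
                    B           D           A
  Initial       6.228     0.09287       3.222
  Change     -0.04191     0.04191     0.04191
  Equil         6.186      0.1348       3.264
  solve Keq expr → x = 0.04191; check Q = 0.07111

[A]_eq = 3.264 M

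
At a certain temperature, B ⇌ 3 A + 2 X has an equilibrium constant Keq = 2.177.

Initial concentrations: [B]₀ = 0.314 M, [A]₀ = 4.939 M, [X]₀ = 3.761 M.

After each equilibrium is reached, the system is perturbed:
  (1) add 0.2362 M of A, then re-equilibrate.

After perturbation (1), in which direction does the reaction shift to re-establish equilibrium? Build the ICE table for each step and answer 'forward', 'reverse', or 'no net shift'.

Q₀ = 5427 vs Keq = 2.177 ⇒ Q>K, reverse
Step 1:
                   B          A          X
  Initial      0.314      4.939      3.761
  Change       1.228     -3.685     -2.457
  Equil        1.542      1.254      1.304
  solve Keq expr → x = -1.228; check Q = 2.177
Then add 0.2362 M of A.
Step 2:
                   B          A          X
  Initial      1.542       1.49      1.304
  Change     0.05075    -0.1522    -0.1015
  Equil        1.593      1.338      1.203
  solve Keq expr → x = -0.05075; check Q = 2.177

Direction: reverse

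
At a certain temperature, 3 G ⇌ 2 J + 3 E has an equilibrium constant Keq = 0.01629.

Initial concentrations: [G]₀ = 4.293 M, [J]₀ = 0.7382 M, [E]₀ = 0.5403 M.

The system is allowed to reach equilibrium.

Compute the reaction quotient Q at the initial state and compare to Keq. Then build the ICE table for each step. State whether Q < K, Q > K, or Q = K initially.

Q₀ = 0.001086 vs Keq = 0.01629 ⇒ Q<K, forward
Step 1:
                    G           J           E
  Initial       4.293      0.7382      0.5403
  Change      -0.4258      0.2839      0.4258
  Equil         3.867       1.022      0.9661
  solve Keq expr → x = 0.1419; check Q = 0.01629

Q₀ = 0.001086; Q < K (proceeds forward)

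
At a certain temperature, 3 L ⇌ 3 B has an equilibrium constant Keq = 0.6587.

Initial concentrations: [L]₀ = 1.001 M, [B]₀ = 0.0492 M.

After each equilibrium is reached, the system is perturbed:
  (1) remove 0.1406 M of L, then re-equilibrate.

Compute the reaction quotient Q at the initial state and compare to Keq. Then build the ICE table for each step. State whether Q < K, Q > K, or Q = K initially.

Q₀ = 1.1874e-04; Q < K (proceeds forward)

Q₀ = 1.1874e-04 vs Keq = 0.6587 ⇒ Q<K, forward
Step 1:
                   L          B
  init         1.001     0.0492
  Δ          -0.4394     0.4394
  eq          0.5616     0.4886
  solve Keq expr → x = 0.1465; check Q = 0.6587
Then remove 0.1406 M of L.
Step 2:
                   L          B
  init         0.421     0.4886
  Δ          0.06542   -0.06542
  eq          0.4864     0.4232
  solve Keq expr → x = -0.02181; check Q = 0.6587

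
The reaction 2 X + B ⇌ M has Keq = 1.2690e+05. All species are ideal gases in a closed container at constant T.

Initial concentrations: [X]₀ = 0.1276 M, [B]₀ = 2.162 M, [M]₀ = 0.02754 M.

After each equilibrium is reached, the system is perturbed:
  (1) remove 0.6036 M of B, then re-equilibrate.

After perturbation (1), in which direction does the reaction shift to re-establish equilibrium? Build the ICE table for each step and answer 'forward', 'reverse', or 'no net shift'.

Q₀ = 0.7824 vs Keq = 1.2690e+05 ⇒ Q<K, forward
Step 1:
                   X          B          M
  init        0.1276      2.162    0.02754
  Δ           -0.127   -0.06351    0.06351
  eq      5.8472e-04      2.098    0.09105
  solve Keq expr → x = 0.06351; check Q = 1.2690e+05
Then remove 0.6036 M of B.
Step 2:
                   X          B          M
  init    5.8472e-04      1.495    0.09105
  Δ       1.0784e-04 5.3922e-05 -5.3922e-05
  eq      6.9257e-04      1.495    0.09099
  solve Keq expr → x = -5.3922e-05; check Q = 1.2690e+05

Direction: reverse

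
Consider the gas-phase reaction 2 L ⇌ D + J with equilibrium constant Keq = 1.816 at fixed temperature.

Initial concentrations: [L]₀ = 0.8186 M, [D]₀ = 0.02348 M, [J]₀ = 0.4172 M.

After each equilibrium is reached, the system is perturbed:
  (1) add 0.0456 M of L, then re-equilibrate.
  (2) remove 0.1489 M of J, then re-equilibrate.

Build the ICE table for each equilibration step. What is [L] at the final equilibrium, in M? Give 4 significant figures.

[L]_eq = 0.3031 M

Q₀ = 0.01462 vs Keq = 1.816 ⇒ Q<K, forward
Step 1:
                    L           D           J
  Initial      0.8186     0.02348      0.4172
  Change      -0.5011      0.2506      0.2506
  Equil        0.3175      0.2741      0.6678
  solve Keq expr → x = 0.2506; check Q = 1.816
Then add 0.0456 M of L.
Step 2:
                    L           D           J
  Initial      0.3631      0.2741      0.6678
  Change     -0.03241      0.0162      0.0162
  Equil        0.3306      0.2903       0.684
  solve Keq expr → x = 0.0162; check Q = 1.816
Then remove 0.1489 M of J.
Step 3:
                    L           D           J
  Initial      0.3306      0.2903      0.5351
  Change     -0.02752     0.01376     0.01376
  Equil        0.3031       0.304      0.5488
  solve Keq expr → x = 0.01376; check Q = 1.816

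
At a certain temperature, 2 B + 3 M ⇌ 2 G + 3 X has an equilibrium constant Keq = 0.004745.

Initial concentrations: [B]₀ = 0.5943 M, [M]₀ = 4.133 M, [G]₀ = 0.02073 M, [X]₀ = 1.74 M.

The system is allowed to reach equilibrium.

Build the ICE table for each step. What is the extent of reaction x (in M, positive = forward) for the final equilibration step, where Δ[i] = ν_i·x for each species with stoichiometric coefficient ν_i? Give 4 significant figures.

Q₀ = 9.0790e-05 vs Keq = 0.004745 ⇒ Q<K, forward
Step 1:
                  B         M         G         X
  init       0.5943     4.133   0.02073      1.74
  Δ        -0.08817   -0.1323   0.08817    0.1323
  eq         0.5061     4.001    0.1089     1.872
  solve Keq expr → x = 0.04409; check Q = 0.004745

x = 0.04409 M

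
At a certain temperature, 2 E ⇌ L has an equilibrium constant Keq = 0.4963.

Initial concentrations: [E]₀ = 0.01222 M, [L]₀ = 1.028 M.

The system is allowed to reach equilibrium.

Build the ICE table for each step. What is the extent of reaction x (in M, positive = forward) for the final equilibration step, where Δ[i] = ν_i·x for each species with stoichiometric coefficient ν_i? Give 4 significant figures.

x = -0.5065 M

Q₀ = 6884 vs Keq = 0.4963 ⇒ Q>K, reverse
Step 1:
                  E         L
  init      0.01222     1.028
  Δ           1.013   -0.5065
  eq          1.025    0.5215
  solve Keq expr → x = -0.5065; check Q = 0.4963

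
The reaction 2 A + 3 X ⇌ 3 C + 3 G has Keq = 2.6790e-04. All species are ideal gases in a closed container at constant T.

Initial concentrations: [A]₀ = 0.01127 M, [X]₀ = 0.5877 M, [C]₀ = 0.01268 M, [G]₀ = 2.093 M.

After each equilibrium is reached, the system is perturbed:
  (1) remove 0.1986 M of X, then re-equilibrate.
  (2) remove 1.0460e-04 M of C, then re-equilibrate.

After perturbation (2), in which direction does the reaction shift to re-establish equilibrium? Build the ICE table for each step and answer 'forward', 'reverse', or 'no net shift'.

Direction: forward

Q₀ = 0.725 vs Keq = 2.6790e-04 ⇒ Q>K, reverse
Step 1:
                    A           X           C           G
  I           0.01127      0.5877     0.01268       2.093
  C          0.007577     0.01137    -0.01137    -0.01137
  E           0.01885      0.5991    0.001314       2.082
  solve Keq expr → x = -0.003789; check Q = 2.6790e-04
Then remove 0.1986 M of X.
Step 2:
                    A           X           C           G
  I           0.01885      0.4005    0.001314       2.082
  C        2.8377e-04  4.2566e-04 -4.2566e-04 -4.2566e-04
  E           0.01913      0.4009  8.8824e-04       2.081
  solve Keq expr → x = -1.4189e-04; check Q = 2.6790e-04
Then remove 1.0460e-04 M of C.
Step 3:
                    A           X           C           G
  I           0.01913      0.4009  7.8364e-04       2.081
  C       -6.8147e-05 -1.0222e-04  1.0222e-04  1.0222e-04
  E           0.01906      0.4008  8.8586e-04       2.081
  solve Keq expr → x = 3.4073e-05; check Q = 2.6790e-04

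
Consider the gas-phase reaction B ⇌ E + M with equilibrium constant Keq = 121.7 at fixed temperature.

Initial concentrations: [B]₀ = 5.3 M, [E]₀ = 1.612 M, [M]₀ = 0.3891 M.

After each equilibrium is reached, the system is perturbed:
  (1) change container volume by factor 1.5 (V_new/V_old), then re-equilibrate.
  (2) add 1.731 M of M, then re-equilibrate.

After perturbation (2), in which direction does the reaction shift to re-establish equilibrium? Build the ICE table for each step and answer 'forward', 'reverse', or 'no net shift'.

Q₀ = 0.1183 vs Keq = 121.7 ⇒ Q<K, forward
Step 1:
                   B          E          M
  Initial        5.3      1.612     0.3891
  Change      -5.007      5.007      5.007
  Equil       0.2934      6.619      5.396
  solve Keq expr → x = 5.007; check Q = 121.7
Then change container volume by factor 1.5 (V_new/V_old).
Step 2:
                   B          E          M
  Initial     0.1956      4.412      3.597
  Change    -0.06115    0.06115    0.06115
  Equil       0.1345      4.474      3.658
  solve Keq expr → x = 0.06115; check Q = 121.7
Then add 1.731 M of M.
Step 3:
                   B          E          M
  Initial     0.1345      4.474      5.389
  Change     0.05889   -0.05889   -0.05889
  Equil       0.1934      4.415       5.33
  solve Keq expr → x = -0.05889; check Q = 121.7

Direction: reverse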